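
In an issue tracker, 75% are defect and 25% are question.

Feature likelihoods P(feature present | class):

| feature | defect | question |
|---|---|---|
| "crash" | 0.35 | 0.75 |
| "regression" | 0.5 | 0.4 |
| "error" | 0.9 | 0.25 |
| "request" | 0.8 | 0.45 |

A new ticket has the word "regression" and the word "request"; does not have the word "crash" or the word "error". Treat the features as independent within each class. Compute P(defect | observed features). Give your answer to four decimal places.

defect: 0.75 × (1−0.35) × 0.5 × (1−0.9) × 0.8 = 0.0195
question: 0.25 × (1−0.75) × 0.4 × (1−0.25) × 0.45 = 0.0084375
P(defect | x) = 0.0195 / 0.0279375 ≈ 0.6980

0.6980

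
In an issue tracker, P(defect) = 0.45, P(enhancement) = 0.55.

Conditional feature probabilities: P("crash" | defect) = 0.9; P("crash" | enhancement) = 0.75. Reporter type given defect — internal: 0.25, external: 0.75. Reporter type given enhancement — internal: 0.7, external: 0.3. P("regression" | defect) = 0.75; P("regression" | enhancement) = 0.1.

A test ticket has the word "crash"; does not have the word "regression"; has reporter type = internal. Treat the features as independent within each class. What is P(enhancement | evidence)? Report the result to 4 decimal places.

defect: 0.45 × 0.9 × 0.25 × (1−0.75) = 0.0253125
enhancement: 0.55 × 0.75 × 0.7 × (1−0.1) = 0.259875
P(enhancement | x) = 0.259875 / 0.2851875 ≈ 0.9112

0.9112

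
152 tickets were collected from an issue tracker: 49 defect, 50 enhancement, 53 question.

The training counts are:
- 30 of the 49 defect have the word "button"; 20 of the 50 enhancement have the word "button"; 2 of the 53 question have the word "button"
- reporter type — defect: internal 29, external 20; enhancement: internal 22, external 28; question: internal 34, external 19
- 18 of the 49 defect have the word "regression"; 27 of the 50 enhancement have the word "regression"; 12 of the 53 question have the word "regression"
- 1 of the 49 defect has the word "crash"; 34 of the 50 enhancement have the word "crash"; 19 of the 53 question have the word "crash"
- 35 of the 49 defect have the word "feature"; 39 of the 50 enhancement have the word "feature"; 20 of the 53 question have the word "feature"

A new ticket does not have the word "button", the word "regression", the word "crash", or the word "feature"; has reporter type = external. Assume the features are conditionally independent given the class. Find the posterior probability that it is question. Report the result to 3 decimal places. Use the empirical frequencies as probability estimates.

defect: (49/152) × (19/49) × (20/49) × (31/49) × (48/49) × (14/49) ≈ 0.00903414
enhancement: (50/152) × (30/50) × (28/50) × (23/50) × (16/50) × (11/50) ≈ 0.00357928
question: (53/152) × (51/53) × (19/53) × (41/53) × (34/53) × (33/53) ≈ 0.0371667
P(question | x) = 0.0371667 / 0.04978012 ≈ 0.747

0.747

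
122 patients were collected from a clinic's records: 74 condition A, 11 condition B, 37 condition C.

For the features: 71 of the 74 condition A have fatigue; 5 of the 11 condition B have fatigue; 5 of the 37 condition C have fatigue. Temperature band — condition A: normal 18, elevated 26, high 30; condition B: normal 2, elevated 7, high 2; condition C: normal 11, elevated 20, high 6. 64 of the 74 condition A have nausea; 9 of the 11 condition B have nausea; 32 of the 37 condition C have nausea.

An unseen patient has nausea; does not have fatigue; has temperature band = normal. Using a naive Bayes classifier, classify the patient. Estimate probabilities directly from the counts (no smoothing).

condition C

condition A: (74/122) × (3/74) × (18/74) × (64/74) ≈ 0.0051731
condition B: (11/122) × (6/11) × (2/11) × (9/11) ≈ 0.00731608
condition C: (37/122) × (32/37) × (11/37) × (32/37) ≈ 0.0674418
Highest score → condition C.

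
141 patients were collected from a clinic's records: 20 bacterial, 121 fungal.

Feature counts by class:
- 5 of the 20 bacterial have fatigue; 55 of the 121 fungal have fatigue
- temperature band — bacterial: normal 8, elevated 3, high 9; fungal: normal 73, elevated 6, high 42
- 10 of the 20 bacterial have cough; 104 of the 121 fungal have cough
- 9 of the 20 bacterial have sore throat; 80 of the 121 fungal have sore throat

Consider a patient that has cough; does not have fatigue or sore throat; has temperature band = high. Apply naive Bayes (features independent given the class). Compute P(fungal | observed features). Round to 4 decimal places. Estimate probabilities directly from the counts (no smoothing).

bacterial: (20/141) × (15/20) × (9/20) × (10/20) × (11/20) ≈ 0.0131649
fungal: (121/141) × (66/121) × (42/121) × (104/121) × (41/121) ≈ 0.047319
P(fungal | x) = 0.047319 / 0.0604839 ≈ 0.7823

0.7823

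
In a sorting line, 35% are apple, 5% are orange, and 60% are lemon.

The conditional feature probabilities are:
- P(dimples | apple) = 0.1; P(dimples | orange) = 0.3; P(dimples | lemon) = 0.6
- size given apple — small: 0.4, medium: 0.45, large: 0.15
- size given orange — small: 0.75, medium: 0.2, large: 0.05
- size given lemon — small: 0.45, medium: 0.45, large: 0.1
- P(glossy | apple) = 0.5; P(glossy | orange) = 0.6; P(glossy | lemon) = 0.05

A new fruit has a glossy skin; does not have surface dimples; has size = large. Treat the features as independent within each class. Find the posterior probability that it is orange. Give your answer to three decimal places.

apple: 0.35 × (1−0.1) × 0.15 × 0.5 = 0.023625
orange: 0.05 × (1−0.3) × 0.05 × 0.6 = 0.00105
lemon: 0.6 × (1−0.6) × 0.1 × 0.05 = 0.0012
P(orange | x) = 0.00105 / 0.025875 ≈ 0.041

0.041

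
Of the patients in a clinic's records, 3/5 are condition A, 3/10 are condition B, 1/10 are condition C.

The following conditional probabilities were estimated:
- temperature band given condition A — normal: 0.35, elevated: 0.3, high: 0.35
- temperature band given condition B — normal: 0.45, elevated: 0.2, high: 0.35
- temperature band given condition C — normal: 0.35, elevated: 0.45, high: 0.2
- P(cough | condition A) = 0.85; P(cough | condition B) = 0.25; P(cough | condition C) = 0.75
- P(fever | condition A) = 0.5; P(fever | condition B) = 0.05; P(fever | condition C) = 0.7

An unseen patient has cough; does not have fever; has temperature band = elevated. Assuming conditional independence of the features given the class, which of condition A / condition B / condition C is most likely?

condition A

condition A: 0.6 × 0.3 × 0.85 × (1−0.5) = 0.0765
condition B: 0.3 × 0.2 × 0.25 × (1−0.05) = 0.01425
condition C: 0.1 × 0.45 × 0.75 × (1−0.7) = 0.010125
Highest score → condition A.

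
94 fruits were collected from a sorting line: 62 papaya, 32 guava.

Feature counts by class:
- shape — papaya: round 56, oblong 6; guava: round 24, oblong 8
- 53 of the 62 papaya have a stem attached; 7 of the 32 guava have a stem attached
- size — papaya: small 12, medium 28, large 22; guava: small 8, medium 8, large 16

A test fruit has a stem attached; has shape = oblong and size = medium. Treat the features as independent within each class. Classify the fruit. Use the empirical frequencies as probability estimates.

papaya

papaya: (62/94) × (6/62) × (53/62) × (28/62) ≈ 0.0246419
guava: (32/94) × (8/32) × (7/32) × (8/32) ≈ 0.00465426
Highest score → papaya.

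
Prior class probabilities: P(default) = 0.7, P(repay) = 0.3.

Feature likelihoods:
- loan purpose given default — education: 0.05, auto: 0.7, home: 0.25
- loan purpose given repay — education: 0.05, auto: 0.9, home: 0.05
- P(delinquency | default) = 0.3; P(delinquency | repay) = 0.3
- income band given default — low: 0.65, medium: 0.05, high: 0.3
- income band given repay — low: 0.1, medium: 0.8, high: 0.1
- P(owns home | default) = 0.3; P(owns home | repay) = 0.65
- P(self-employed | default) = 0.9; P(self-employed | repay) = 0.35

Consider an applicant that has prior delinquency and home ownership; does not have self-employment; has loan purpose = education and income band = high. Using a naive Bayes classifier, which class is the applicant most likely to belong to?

repay

default: 0.7 × 0.05 × 0.3 × 0.3 × 0.3 × (1−0.9) = 0.0000945
repay: 0.3 × 0.05 × 0.3 × 0.1 × 0.65 × (1−0.35) = 0.000190125
Highest score → repay.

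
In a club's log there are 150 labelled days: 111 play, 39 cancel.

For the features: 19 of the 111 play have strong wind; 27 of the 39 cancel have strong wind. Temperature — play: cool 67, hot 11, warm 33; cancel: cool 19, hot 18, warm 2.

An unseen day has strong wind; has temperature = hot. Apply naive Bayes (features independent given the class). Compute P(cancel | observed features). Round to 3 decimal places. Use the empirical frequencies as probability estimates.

play: (111/150) × (19/111) × (11/111) ≈ 0.0125526
cancel: (39/150) × (27/39) × (18/39) ≈ 0.0830769
P(cancel | x) = 0.0830769 / 0.0956295 ≈ 0.869

0.869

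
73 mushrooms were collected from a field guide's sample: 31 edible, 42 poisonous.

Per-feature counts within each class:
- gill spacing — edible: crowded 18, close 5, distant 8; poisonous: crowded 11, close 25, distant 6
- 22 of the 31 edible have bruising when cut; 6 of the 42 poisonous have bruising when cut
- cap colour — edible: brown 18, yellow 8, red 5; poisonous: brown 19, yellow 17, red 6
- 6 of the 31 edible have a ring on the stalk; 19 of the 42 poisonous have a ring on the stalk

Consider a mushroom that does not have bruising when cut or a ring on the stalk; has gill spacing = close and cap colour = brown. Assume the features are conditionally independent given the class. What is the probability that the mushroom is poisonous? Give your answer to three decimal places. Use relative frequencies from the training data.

0.886

edible: (31/73) × (5/31) × (9/31) × (18/31) × (25/31) ≈ 0.00931145
poisonous: (42/73) × (25/42) × (36/42) × (19/42) × (23/42) ≈ 0.0727199
P(poisonous | x) = 0.0727199 / 0.08203135 ≈ 0.886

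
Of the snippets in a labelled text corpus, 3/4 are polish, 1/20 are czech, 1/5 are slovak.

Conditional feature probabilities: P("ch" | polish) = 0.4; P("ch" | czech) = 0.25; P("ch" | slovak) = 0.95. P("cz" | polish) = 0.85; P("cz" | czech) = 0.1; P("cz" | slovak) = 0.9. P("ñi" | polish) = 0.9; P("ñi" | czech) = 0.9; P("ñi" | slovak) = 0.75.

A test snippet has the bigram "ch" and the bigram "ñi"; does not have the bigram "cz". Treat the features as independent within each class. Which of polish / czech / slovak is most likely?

polish

polish: 0.75 × 0.4 × (1−0.85) × 0.9 = 0.0405
czech: 0.05 × 0.25 × (1−0.1) × 0.9 = 0.010125
slovak: 0.2 × 0.95 × (1−0.9) × 0.75 = 0.01425
Highest score → polish.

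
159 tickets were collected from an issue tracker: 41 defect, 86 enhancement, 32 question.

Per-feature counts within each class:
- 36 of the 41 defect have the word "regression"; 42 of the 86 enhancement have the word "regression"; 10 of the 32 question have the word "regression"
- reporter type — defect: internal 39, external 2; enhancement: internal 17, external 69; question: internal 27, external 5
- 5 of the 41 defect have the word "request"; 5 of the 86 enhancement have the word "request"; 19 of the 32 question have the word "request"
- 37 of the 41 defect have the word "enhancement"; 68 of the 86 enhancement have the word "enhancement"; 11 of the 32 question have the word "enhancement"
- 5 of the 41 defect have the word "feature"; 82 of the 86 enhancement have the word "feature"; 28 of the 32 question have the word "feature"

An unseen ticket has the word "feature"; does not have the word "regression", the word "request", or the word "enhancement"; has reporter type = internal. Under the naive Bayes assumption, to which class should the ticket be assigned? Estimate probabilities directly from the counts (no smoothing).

question

defect: (41/159) × (5/41) × (39/41) × (36/41) × (4/41) × (5/41) ≈ 0.000312489
enhancement: (86/159) × (44/86) × (17/86) × (81/86) × (18/86) × (82/86) ≈ 0.0102821
question: (32/159) × (22/32) × (27/32) × (13/32) × (21/32) × (28/32) ≈ 0.0272339
Highest score → question.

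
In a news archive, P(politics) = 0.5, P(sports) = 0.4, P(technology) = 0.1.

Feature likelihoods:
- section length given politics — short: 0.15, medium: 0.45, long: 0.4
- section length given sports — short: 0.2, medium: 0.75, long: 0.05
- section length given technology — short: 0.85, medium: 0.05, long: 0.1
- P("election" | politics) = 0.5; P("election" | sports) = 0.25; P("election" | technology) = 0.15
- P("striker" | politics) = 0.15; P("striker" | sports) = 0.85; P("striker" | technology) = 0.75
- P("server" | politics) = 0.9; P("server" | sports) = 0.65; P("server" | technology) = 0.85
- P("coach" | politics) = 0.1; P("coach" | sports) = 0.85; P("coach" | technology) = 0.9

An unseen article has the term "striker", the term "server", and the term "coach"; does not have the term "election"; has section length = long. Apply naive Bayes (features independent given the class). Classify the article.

sports

politics: 0.5 × 0.4 × (1−0.5) × 0.15 × 0.9 × 0.1 = 0.00135
sports: 0.4 × 0.05 × (1−0.25) × 0.85 × 0.65 × 0.85 = 0.007044375
technology: 0.1 × 0.1 × (1−0.15) × 0.75 × 0.85 × 0.9 = 0.004876875
Highest score → sports.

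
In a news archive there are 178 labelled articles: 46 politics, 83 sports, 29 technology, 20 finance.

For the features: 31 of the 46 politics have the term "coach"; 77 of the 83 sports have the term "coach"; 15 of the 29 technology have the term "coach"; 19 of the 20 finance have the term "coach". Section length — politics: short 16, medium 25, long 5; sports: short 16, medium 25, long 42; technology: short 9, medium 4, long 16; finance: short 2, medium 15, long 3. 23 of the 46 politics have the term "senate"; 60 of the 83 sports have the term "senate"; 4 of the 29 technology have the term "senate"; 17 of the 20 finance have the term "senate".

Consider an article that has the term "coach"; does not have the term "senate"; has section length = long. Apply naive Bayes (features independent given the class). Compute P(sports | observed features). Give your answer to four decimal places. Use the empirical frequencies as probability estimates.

0.5387

politics: (46/178) × (31/46) × (5/46) × (23/46) ≈ 0.00946507
sports: (83/178) × (77/83) × (42/83) × (23/83) ≈ 0.0606585
technology: (29/178) × (15/29) × (16/29) × (25/29) ≈ 0.0400807
finance: (20/178) × (19/20) × (3/20) × (3/20) ≈ 0.00240169
P(sports | x) = 0.0606585 / 0.11260596 ≈ 0.5387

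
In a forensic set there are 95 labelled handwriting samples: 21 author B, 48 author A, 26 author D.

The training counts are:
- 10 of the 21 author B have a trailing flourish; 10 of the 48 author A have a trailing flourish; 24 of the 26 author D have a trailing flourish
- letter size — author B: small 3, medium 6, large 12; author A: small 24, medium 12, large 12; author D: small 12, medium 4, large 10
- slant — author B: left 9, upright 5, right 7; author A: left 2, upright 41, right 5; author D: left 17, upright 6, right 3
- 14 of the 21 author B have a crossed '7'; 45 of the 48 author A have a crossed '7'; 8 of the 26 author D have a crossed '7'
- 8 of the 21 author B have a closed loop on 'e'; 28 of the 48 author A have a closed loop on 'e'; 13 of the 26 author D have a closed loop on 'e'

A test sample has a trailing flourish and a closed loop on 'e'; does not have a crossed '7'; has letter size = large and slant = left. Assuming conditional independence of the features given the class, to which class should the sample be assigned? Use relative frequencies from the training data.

author D

author B: (21/95) × (10/21) × (12/21) × (9/21) × (7/21) × (8/21) ≈ 0.00327349
author A: (48/95) × (10/48) × (12/48) × (2/48) × (3/48) × (28/48) ≈ 0.0000399762
author D: (26/95) × (24/26) × (10/26) × (17/26) × (18/26) × (13/26) ≈ 0.0219917
Highest score → author D.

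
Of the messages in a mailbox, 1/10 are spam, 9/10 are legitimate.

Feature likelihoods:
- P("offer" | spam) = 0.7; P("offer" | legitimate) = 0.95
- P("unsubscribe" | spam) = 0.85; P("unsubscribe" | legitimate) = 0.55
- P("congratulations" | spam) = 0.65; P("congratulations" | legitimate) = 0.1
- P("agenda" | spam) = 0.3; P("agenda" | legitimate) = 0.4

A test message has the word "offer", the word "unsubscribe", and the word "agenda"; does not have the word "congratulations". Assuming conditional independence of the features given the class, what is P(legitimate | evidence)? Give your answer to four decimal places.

0.9644

spam: 0.1 × 0.7 × 0.85 × (1−0.65) × 0.3 = 0.0062475
legitimate: 0.9 × 0.95 × 0.55 × (1−0.1) × 0.4 = 0.16929
P(legitimate | x) = 0.16929 / 0.1755375 ≈ 0.9644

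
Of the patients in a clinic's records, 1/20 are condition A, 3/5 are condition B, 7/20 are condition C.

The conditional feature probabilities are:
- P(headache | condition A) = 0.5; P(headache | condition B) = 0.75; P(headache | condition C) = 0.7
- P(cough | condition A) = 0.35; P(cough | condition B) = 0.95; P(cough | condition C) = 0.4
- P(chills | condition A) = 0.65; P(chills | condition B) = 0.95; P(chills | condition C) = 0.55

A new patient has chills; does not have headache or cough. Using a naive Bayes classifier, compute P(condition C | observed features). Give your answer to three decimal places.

condition A: 0.05 × (1−0.5) × (1−0.35) × 0.65 = 0.0105625
condition B: 0.6 × (1−0.75) × (1−0.95) × 0.95 = 0.007125
condition C: 0.35 × (1−0.7) × (1−0.4) × 0.55 = 0.03465
P(condition C | x) = 0.03465 / 0.0523375 ≈ 0.662

0.662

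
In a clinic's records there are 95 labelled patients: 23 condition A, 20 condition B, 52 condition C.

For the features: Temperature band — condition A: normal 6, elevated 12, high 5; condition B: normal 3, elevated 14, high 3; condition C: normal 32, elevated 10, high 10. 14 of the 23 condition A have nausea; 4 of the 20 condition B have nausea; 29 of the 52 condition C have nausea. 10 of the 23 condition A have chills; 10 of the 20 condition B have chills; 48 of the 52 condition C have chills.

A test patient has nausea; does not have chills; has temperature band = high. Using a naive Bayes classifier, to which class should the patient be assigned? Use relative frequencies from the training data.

condition A: (23/95) × (5/23) × (14/23) × (13/23) ≈ 0.0181077
condition B: (20/95) × (3/20) × (4/20) × (10/20) ≈ 0.00315789
condition C: (52/95) × (10/52) × (29/52) × (4/52) ≈ 0.00451573
Highest score → condition A.

condition A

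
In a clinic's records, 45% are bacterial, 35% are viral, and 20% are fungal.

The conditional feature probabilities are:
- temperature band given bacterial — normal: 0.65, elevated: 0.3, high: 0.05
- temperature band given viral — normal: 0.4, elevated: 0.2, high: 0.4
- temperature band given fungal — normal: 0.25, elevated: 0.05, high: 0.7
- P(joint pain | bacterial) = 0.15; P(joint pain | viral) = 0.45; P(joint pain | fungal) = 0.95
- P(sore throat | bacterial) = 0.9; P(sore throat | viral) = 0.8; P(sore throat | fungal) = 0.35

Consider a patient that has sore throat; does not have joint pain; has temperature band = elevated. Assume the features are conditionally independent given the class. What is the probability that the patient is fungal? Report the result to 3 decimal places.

bacterial: 0.45 × 0.3 × (1−0.15) × 0.9 = 0.103275
viral: 0.35 × 0.2 × (1−0.45) × 0.8 = 0.0308
fungal: 0.2 × 0.05 × (1−0.95) × 0.35 = 0.000175
P(fungal | x) = 0.000175 / 0.13425 ≈ 0.001

0.001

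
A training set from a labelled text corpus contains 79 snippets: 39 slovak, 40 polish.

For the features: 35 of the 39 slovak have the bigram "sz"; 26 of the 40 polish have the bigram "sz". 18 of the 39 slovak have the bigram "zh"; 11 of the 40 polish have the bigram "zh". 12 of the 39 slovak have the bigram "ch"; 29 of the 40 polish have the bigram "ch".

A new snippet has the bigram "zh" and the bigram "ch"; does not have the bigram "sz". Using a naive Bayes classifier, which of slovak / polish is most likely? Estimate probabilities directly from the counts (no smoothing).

slovak: (39/79) × (4/39) × (18/39) × (12/39) ≈ 0.00719047
polish: (40/79) × (14/40) × (11/40) × (29/40) ≈ 0.0353323
Highest score → polish.

polish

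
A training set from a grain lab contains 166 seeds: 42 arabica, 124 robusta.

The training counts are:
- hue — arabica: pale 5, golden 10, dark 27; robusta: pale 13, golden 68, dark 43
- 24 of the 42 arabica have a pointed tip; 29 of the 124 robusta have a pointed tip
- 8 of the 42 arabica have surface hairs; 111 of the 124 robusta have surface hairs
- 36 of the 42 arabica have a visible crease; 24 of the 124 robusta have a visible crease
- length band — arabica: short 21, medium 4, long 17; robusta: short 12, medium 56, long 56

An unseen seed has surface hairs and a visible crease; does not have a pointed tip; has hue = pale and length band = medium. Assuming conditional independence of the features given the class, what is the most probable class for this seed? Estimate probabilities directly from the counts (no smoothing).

arabica: (42/166) × (5/42) × (18/42) × (8/42) × (36/42) × (4/42) ≈ 0.00020072
robusta: (124/166) × (13/124) × (95/124) × (111/124) × (24/124) × (56/124) ≈ 0.00469455
Highest score → robusta.

robusta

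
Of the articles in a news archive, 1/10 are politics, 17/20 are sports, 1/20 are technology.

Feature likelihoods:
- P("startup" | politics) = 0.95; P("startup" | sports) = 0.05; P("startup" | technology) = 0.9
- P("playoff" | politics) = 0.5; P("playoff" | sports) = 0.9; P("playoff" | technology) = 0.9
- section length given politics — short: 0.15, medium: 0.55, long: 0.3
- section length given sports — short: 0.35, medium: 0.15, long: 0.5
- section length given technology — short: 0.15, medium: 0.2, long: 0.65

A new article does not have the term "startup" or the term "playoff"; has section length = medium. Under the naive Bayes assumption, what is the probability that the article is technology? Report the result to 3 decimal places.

0.007

politics: 0.1 × (1−0.95) × (1−0.5) × 0.55 = 0.001375
sports: 0.85 × (1−0.05) × (1−0.9) × 0.15 = 0.0121125
technology: 0.05 × (1−0.9) × (1−0.9) × 0.2 = 0.0001
P(technology | x) = 0.0001 / 0.0135875 ≈ 0.007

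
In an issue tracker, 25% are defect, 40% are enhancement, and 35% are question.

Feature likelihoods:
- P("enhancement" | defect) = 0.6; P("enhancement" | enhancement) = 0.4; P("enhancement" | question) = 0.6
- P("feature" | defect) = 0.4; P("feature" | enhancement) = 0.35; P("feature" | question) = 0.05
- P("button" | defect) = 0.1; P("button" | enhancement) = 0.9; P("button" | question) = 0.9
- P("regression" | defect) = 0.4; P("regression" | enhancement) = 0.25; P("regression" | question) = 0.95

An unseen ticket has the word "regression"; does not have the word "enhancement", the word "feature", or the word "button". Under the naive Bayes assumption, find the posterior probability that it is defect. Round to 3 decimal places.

defect: 0.25 × (1−0.6) × (1−0.4) × (1−0.1) × 0.4 = 0.0216
enhancement: 0.4 × (1−0.4) × (1−0.35) × (1−0.9) × 0.25 = 0.0039
question: 0.35 × (1−0.6) × (1−0.05) × (1−0.9) × 0.95 = 0.012635
P(defect | x) = 0.0216 / 0.038135 ≈ 0.566

0.566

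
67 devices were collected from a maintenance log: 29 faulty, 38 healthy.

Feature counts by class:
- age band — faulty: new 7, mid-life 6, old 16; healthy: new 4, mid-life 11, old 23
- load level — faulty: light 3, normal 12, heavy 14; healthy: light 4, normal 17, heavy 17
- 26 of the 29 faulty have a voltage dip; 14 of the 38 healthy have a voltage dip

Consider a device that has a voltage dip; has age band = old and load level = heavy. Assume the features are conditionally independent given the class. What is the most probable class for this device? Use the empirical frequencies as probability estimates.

faulty

faulty: (29/67) × (16/29) × (14/29) × (26/29) ≈ 0.10336
healthy: (38/67) × (23/38) × (17/38) × (14/38) ≈ 0.05658
Highest score → faulty.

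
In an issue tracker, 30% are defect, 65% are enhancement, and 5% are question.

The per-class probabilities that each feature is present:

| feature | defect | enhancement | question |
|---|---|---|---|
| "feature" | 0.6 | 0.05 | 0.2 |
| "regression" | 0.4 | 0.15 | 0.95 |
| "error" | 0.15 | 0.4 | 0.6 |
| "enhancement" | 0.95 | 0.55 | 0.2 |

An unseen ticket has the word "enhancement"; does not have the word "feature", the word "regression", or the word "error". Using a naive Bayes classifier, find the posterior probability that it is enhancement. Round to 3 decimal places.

0.748

defect: 0.3 × (1−0.6) × (1−0.4) × (1−0.15) × 0.95 = 0.05814
enhancement: 0.65 × (1−0.05) × (1−0.15) × (1−0.4) × 0.55 = 0.17320875
question: 0.05 × (1−0.2) × (1−0.95) × (1−0.6) × 0.2 = 0.00016
P(enhancement | x) = 0.17320875 / 0.23150875 ≈ 0.748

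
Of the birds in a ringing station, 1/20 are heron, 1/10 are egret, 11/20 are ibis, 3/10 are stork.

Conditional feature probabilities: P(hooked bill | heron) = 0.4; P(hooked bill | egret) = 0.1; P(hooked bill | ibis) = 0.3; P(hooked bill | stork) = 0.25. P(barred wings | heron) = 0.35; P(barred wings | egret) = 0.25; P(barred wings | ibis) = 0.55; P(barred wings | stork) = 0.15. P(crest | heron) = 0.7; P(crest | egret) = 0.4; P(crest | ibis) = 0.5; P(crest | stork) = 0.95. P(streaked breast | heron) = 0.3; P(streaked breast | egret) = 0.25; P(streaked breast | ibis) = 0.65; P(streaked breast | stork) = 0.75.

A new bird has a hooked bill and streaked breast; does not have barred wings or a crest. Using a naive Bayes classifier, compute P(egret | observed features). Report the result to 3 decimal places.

0.039

heron: 0.05 × 0.4 × (1−0.35) × (1−0.7) × 0.3 = 0.00117
egret: 0.1 × 0.1 × (1−0.25) × (1−0.4) × 0.25 = 0.001125
ibis: 0.55 × 0.3 × (1−0.55) × (1−0.5) × 0.65 = 0.02413125
stork: 0.3 × 0.25 × (1−0.15) × (1−0.95) × 0.75 = 0.002390625
P(egret | x) = 0.001125 / 0.028816875 ≈ 0.039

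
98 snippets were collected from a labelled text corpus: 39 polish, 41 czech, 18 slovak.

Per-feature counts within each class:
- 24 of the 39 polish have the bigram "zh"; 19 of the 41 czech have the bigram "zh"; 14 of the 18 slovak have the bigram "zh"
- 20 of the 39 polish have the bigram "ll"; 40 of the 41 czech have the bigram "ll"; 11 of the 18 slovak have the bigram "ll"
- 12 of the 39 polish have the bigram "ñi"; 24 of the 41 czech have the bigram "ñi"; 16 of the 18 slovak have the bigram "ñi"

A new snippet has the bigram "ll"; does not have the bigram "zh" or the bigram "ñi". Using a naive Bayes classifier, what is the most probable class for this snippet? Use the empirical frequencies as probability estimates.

polish: (39/98) × (15/39) × (20/39) × (27/39) ≈ 0.0543413
czech: (41/98) × (22/41) × (40/41) × (17/41) ≈ 0.0908109
slovak: (18/98) × (4/18) × (11/18) × (2/18) ≈ 0.00277148
Highest score → czech.

czech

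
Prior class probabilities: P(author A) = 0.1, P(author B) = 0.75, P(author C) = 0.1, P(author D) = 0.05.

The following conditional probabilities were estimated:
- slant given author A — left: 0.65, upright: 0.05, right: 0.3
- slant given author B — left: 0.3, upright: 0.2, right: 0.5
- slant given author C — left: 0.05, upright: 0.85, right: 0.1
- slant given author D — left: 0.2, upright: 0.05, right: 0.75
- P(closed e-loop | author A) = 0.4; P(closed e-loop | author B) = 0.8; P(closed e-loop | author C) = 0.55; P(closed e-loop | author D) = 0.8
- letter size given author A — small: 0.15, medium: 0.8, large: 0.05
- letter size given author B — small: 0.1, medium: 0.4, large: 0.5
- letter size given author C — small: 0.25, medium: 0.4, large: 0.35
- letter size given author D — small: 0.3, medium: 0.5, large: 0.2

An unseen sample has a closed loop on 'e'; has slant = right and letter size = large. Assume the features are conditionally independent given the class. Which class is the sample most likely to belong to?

author B

author A: 0.1 × 0.3 × 0.4 × 0.05 = 0.0006
author B: 0.75 × 0.5 × 0.8 × 0.5 = 0.15
author C: 0.1 × 0.1 × 0.55 × 0.35 = 0.001925
author D: 0.05 × 0.75 × 0.8 × 0.2 = 0.006
Highest score → author B.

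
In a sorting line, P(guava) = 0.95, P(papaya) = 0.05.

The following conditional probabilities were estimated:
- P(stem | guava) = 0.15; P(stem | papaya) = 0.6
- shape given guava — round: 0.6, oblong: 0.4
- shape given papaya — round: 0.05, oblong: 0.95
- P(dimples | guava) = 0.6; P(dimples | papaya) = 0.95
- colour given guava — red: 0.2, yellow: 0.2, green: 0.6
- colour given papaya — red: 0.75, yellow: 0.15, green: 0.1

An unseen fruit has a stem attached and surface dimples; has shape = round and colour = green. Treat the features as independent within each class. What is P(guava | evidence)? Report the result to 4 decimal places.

0.9954

guava: 0.95 × 0.15 × 0.6 × 0.6 × 0.6 = 0.03078
papaya: 0.05 × 0.6 × 0.05 × 0.95 × 0.1 = 0.0001425
P(guava | x) = 0.03078 / 0.0309225 ≈ 0.9954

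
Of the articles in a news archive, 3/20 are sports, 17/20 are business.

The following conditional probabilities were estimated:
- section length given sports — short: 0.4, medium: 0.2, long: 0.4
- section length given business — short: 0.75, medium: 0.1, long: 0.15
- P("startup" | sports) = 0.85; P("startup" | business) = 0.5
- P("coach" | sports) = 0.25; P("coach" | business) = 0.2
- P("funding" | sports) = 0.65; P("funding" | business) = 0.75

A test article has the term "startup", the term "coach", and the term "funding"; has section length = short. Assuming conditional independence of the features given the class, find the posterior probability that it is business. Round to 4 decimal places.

sports: 0.15 × 0.4 × 0.85 × 0.25 × 0.65 = 0.0082875
business: 0.85 × 0.75 × 0.5 × 0.2 × 0.75 = 0.0478125
P(business | x) = 0.0478125 / 0.0561 ≈ 0.8523

0.8523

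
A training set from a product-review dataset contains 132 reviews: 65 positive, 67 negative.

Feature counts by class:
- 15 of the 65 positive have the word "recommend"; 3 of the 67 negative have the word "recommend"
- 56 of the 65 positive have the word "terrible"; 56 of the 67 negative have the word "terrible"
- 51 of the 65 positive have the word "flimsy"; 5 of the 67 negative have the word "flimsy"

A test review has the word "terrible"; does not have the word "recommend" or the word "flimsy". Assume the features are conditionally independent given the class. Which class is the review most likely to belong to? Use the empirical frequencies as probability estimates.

negative

positive: (65/132) × (50/65) × (56/65) × (14/65) ≈ 0.0702887
negative: (67/132) × (64/67) × (56/67) × (62/67) ≈ 0.375004
Highest score → negative.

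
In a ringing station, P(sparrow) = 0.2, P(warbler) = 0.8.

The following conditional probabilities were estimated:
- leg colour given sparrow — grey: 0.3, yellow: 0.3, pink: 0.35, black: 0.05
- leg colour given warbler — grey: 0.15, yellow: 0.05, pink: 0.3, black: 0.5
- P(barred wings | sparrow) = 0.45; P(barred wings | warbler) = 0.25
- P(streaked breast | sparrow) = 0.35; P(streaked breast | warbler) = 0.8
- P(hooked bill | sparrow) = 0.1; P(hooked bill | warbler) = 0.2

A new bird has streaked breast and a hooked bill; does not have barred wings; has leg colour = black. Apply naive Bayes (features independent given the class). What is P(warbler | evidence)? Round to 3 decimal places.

0.996

sparrow: 0.2 × 0.05 × (1−0.45) × 0.35 × 0.1 = 0.0001925
warbler: 0.8 × 0.5 × (1−0.25) × 0.8 × 0.2 = 0.048
P(warbler | x) = 0.048 / 0.0481925 ≈ 0.996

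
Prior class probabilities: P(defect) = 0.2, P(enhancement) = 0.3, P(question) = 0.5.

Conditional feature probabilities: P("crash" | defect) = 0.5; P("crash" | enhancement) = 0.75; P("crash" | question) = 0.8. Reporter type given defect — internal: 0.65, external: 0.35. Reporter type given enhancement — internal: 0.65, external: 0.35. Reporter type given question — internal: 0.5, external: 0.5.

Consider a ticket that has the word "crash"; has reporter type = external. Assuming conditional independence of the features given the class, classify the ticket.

defect: 0.2 × 0.5 × 0.35 = 0.035
enhancement: 0.3 × 0.75 × 0.35 = 0.07875
question: 0.5 × 0.8 × 0.5 = 0.2
Highest score → question.

question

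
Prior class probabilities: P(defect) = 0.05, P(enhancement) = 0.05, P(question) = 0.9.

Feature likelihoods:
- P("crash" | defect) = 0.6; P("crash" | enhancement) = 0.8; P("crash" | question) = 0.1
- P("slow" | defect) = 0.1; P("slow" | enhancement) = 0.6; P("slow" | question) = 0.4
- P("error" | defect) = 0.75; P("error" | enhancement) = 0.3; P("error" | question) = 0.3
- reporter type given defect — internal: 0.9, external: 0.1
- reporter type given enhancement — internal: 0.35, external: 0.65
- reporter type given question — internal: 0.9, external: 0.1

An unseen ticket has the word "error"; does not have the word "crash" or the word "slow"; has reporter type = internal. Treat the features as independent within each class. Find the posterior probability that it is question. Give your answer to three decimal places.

0.913

defect: 0.05 × (1−0.6) × (1−0.1) × 0.75 × 0.9 = 0.01215
enhancement: 0.05 × (1−0.8) × (1−0.6) × 0.3 × 0.35 = 0.00042
question: 0.9 × (1−0.1) × (1−0.4) × 0.3 × 0.9 = 0.13122
P(question | x) = 0.13122 / 0.14379 ≈ 0.913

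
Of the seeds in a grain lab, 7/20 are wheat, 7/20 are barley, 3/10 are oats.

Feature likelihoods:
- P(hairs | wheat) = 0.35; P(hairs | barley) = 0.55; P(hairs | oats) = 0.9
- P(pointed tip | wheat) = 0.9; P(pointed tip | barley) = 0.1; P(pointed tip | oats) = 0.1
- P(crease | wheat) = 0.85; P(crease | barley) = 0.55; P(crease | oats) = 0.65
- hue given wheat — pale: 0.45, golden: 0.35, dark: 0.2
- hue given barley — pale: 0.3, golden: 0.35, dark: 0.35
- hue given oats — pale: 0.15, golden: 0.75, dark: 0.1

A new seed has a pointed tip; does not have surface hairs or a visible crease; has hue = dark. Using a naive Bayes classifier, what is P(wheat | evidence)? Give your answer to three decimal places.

wheat: 0.35 × (1−0.35) × 0.9 × (1−0.85) × 0.2 = 0.0061425
barley: 0.35 × (1−0.55) × 0.1 × (1−0.55) × 0.35 = 0.002480625
oats: 0.3 × (1−0.9) × 0.1 × (1−0.65) × 0.1 = 0.000105
P(wheat | x) = 0.0061425 / 0.008728125 ≈ 0.704

0.704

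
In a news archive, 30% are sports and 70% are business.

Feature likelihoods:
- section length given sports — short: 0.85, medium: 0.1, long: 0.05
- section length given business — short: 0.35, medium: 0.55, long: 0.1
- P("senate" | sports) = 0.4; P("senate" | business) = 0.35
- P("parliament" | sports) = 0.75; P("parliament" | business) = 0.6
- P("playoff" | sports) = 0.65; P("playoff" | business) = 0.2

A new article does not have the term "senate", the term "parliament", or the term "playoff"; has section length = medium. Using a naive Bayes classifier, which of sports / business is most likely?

sports: 0.3 × 0.1 × (1−0.4) × (1−0.75) × (1−0.65) = 0.001575
business: 0.7 × 0.55 × (1−0.35) × (1−0.6) × (1−0.2) = 0.08008
Highest score → business.

business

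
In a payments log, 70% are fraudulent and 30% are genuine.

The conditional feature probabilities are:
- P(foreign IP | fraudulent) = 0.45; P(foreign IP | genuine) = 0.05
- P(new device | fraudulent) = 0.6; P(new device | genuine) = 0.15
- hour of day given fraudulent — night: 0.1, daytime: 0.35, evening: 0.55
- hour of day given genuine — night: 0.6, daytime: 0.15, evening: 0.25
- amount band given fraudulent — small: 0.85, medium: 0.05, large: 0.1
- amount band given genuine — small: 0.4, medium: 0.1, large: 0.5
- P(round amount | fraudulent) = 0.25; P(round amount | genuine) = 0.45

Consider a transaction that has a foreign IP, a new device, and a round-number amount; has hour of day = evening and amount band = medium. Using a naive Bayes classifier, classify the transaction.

fraudulent: 0.7 × 0.45 × 0.6 × 0.55 × 0.05 × 0.25 = 0.001299375
genuine: 0.3 × 0.05 × 0.15 × 0.25 × 0.1 × 0.45 = 0.0000253125
Highest score → fraudulent.

fraudulent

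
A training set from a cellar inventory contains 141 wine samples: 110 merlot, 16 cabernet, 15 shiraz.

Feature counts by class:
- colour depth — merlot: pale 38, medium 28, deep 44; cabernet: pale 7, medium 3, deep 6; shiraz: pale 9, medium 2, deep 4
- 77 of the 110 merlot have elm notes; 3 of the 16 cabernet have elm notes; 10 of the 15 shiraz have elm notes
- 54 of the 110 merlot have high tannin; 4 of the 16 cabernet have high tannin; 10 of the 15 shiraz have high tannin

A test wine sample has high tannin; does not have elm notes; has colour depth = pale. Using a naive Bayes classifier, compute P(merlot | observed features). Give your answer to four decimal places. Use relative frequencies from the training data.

merlot: (110/141) × (38/110) × (33/110) × (54/110) ≈ 0.0396905
cabernet: (16/141) × (7/16) × (13/16) × (4/16) ≈ 0.0100842
shiraz: (15/141) × (9/15) × (5/15) × (10/15) ≈ 0.0141844
P(merlot | x) = 0.0396905 / 0.0639591 ≈ 0.6206

0.6206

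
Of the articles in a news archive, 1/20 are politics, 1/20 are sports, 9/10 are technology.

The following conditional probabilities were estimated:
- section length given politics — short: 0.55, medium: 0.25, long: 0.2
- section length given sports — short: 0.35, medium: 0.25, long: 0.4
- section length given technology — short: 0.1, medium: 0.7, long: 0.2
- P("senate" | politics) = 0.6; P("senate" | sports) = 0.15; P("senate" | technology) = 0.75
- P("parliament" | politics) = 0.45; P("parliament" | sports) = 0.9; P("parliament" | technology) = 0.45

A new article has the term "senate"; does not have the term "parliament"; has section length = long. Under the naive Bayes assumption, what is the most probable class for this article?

technology

politics: 0.05 × 0.2 × 0.6 × (1−0.45) = 0.0033
sports: 0.05 × 0.4 × 0.15 × (1−0.9) = 0.0003
technology: 0.9 × 0.2 × 0.75 × (1−0.45) = 0.07425
Highest score → technology.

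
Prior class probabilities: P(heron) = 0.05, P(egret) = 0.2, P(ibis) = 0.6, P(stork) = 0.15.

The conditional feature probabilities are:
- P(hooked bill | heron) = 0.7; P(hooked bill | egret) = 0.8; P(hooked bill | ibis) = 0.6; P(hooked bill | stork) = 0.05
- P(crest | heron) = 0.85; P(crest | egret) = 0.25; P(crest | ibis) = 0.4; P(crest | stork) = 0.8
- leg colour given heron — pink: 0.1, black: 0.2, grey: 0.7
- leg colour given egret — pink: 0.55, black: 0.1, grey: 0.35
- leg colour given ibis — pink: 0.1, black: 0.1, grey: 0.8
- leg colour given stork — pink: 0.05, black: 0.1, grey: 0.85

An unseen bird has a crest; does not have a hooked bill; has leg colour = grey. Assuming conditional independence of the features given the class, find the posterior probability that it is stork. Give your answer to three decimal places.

0.521

heron: 0.05 × (1−0.7) × 0.85 × 0.7 = 0.008925
egret: 0.2 × (1−0.8) × 0.25 × 0.35 = 0.0035
ibis: 0.6 × (1−0.6) × 0.4 × 0.8 = 0.0768
stork: 0.15 × (1−0.05) × 0.8 × 0.85 = 0.0969
P(stork | x) = 0.0969 / 0.186125 ≈ 0.521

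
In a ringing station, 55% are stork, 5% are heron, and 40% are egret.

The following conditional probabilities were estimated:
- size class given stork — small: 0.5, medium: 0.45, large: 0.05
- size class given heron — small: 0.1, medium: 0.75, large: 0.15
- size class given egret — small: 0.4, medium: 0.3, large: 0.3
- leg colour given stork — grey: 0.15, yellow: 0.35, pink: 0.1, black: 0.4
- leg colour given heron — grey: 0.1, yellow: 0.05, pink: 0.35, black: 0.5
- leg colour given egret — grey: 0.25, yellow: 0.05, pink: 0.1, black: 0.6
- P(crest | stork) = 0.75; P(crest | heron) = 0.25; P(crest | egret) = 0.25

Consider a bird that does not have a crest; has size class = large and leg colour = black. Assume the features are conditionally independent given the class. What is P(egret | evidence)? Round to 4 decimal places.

0.9066

stork: 0.55 × 0.05 × 0.4 × (1−0.75) = 0.00275
heron: 0.05 × 0.15 × 0.5 × (1−0.25) = 0.0028125
egret: 0.4 × 0.3 × 0.6 × (1−0.25) = 0.054
P(egret | x) = 0.054 / 0.0595625 ≈ 0.9066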